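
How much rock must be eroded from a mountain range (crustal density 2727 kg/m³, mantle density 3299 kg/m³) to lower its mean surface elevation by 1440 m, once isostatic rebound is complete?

8310 m

Net drop Δ = e − u = e − e ρ_c/ρ_m = e (ρ_m − ρ_c)/ρ_m.
e = Δ ρ_m/(ρ_m − ρ_c) = 1440 m × 3299/572 = 8310 m.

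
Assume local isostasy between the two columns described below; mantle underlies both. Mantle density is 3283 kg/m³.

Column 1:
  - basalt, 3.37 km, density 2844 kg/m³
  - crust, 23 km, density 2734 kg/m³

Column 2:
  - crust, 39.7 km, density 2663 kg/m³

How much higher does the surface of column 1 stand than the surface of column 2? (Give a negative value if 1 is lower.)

−3.2 km

For any compensation level in the mantle, the mantle terms cancel and isostasy reduces to e = (Σt_1 − Σt_2) − (Σ(ρt)_1 − Σ(ρt)_2) / ρ_m.
Σt_1 = 26.37 km; Σt_2 = 39.7 km; Σ(ρt)_1 = 72466.28; Σ(ρt)_2 = 105721.1 (in km·kg/m³).
e = (26.37 − 39.7) − (72466.28 − 105721.1) / 3283 = −3.2 km.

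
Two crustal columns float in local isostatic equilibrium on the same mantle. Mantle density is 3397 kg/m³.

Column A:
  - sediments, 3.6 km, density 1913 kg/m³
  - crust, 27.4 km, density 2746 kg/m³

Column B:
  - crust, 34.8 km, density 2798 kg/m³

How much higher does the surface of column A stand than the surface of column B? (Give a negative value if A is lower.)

0.687 km

For any compensation level in the mantle, the mantle terms cancel and isostasy reduces to e = (Σt_A − Σt_B) − (Σ(ρt)_A − Σ(ρt)_B) / ρ_m.
Σt_A = 31 km; Σt_B = 34.8 km; Σ(ρt)_A = 82127.2; Σ(ρt)_B = 97370.4 (in km·kg/m³).
e = (31 − 34.8) − (82127.2 − 97370.4) / 3397 = 0.687 km.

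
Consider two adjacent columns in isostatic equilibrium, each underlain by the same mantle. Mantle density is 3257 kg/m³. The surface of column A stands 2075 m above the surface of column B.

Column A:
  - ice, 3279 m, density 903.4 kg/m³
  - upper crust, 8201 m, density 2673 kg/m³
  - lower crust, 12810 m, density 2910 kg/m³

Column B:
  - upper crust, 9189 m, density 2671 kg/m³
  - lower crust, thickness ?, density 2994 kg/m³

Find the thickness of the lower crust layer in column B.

18300 m

Take the compensation level at the base of the deeper column (depth z_c below the surface of column A) and equate Σ ρ_i t_i down to z_c; mantle fills any gap and the z_c terms cancel.
Column A: 3279×903.4 + 8201×2673 + 12810×2910 + (z_c − 24290)×3257
Column B: 2075×0 + 9189×2671 + x×2994 + (z_c − 2075 − 9189 − x)×3257
The z_c×3257 term appears on both sides and cancels. Collect the known terms of each column as K = Σ(ρt)_known − 3257 × (depth of known layers): K_A = 62160621.6 − 3257×24290 = −16951908.4; K_B = 24543819 − 3257×(2075 + 9189) = −12143029.
Balance: K_A = K_B − x×(3257 − 2994), so x = (K_B − K_A)/(3257 − 2994) = 4808880/263 = 18300 m.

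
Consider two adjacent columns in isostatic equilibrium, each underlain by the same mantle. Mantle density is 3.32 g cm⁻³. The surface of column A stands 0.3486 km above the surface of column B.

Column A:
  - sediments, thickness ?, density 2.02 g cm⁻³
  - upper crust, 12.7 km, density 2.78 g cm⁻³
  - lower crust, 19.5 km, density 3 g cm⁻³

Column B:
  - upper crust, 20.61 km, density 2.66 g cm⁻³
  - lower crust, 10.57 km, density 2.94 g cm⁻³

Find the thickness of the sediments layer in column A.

4.37 km

Take the compensation level at the base of the deeper column (depth z_c below the surface of column A) and equate Σ ρ_i t_i down to z_c; mantle fills any gap and the z_c terms cancel.
Column A: x×2.02 + 12.7×2.78 + 19.5×3 + (z_c − 32.2 − x)×3.32
Column B: 0.3486×0 + 20.61×2.66 + 10.57×2.94 + (z_c − 0.3486 − 31.18)×3.32
The z_c×3.32 term appears on both sides and cancels. Collect the known terms of each column as K = Σ(ρt)_known − 3.32 × (depth of known layers): K_A = 93.806 − 3.32×32.2 = −13.098; K_B = 85.8984 − 3.32×(0.3486 + 31.18) = −18.776552.
Balance: K_A − x×(3.32 − 2.02) = K_B, so x = (K_A − K_B)/(3.32 − 2.02) = 5.67855/1.3 = 4.37 km.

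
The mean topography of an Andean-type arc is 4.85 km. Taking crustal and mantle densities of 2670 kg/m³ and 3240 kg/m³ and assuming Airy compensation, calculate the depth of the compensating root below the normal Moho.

In Airy isostatic equilibrium: the weight of the topography is balanced by the buoyancy of the root, ρ_c h = (ρ_m − ρ_c) r.
r = h · ρ_c / (ρ_m − ρ_c) = 4.85 km × 2670 / (3240 − 2670) = 22.7 km.

22.7 km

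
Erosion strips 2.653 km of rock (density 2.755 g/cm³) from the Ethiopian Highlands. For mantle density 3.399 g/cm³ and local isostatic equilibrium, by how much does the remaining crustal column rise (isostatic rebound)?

2.15 km

Unloading: uplift u = e ρ_c/ρ_m = 2.653 km × 2.755/3.399 = 2.15 km.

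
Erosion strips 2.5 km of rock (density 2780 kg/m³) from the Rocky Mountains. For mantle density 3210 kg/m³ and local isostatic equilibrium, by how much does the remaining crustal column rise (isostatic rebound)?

2.17 km

Unloading: uplift u = e ρ_c/ρ_m = 2.5 km × 2780/3210 = 2.17 km.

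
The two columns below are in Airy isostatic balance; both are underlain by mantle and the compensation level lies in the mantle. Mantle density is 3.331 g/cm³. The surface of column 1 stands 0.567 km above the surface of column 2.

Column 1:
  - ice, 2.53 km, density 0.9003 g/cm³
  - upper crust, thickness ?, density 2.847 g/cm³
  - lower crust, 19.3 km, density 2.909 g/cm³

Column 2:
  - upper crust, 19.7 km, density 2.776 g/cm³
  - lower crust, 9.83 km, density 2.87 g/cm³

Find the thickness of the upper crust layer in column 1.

6.32 km

Take the compensation level at the base of the deeper column (depth z_c below the surface of column 1) and equate Σ ρ_i t_i down to z_c; mantle fills any gap and the z_c terms cancel.
Column 1: 2.53×0.9003 + x×2.847 + 19.3×2.909 + (z_c − 21.83 − x)×3.331
Column 2: 0.567×0 + 19.7×2.776 + 9.83×2.87 + (z_c − 0.567 − 29.53)×3.331
The z_c×3.331 term appears on both sides and cancels. Collect the known terms of each column as K = Σ(ρt)_known − 3.331 × (depth of known layers): K_1 = 58.421459 − 3.331×21.83 = −14.294271; K_2 = 82.8993 − 3.331×(0.567 + 29.53) = −17.353807.
Balance: K_1 − x×(3.331 − 2.847) = K_2, so x = (K_1 − K_2)/(3.331 − 2.847) = 3.05954/0.484 = 6.32 km.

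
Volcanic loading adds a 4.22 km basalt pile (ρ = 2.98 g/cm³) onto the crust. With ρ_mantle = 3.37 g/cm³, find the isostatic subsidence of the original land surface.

3.73 km

Subaerial loading: s = t ρ_load / ρ_m.
s = 4.22 km × 2.98/3.37 = 3.73 km.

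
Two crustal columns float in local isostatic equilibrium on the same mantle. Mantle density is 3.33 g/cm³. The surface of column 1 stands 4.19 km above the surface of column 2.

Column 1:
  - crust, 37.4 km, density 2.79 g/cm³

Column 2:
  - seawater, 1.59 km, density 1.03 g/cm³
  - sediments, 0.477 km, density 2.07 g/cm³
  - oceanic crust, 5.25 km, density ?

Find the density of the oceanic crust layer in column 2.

2.95 g/cm³

Take the compensation level at the base of the deeper column (depth z_c below the surface of column 1) and equate Σ ρ_i t_i down to z_c; mantle fills any gap and the z_c terms cancel.
Column 1: 37.4×2.79 + (z_c − 37.4)×3.33
Column 2: 4.19×0 + 1.59×1.03 + 0.477×2.07 + 5.25×ρ + (z_c − 4.19 − 7.317)×3.33
The z_c×3.33 term appears on both sides and cancels. Collect the known terms of each column as K = Σ(ρt)_known − 3.33 × (depth of known layers): K_1 = 104.346 − 3.33×37.4 = −20.196; K_2 = 2.62509 − 3.33×(4.19 + 7.317) = −35.69322.
Balance: K_1 = K_2 + 5.25×ρ, so ρ = (K_1 − K_2)/5.25 = 15.4972/5.25 = 2.95 g/cm³.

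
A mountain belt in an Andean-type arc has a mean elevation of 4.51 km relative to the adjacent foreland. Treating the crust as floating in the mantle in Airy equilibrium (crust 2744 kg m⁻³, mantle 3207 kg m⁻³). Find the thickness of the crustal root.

Equating mass per unit area of the two columns: the weight of the topography is balanced by the buoyancy of the root, ρ_c h = (ρ_m − ρ_c) r.
r = h · ρ_c / (ρ_m − ρ_c) = 4.51 km × 2744 / (3207 − 2744) = 26.7 km.

26.7 km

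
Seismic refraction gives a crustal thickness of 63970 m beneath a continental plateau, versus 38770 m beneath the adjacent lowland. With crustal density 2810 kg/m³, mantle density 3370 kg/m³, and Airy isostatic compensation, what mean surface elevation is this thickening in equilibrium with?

Excess crust Δ = 63970 m − 38770 m = 25200 m, split between elevation h and root r with h + r = Δ.
Airy balance ρ_c h = (ρ_m − ρ_c) r gives r = h ρ_c/(ρ_m − ρ_c), so h (1 + ρ_c/(ρ_m − ρ_c)) = Δ, i.e. h = Δ (ρ_m − ρ_c)/ρ_m.
h = 25200 m × 560/3370 = 4190 m.

4190 m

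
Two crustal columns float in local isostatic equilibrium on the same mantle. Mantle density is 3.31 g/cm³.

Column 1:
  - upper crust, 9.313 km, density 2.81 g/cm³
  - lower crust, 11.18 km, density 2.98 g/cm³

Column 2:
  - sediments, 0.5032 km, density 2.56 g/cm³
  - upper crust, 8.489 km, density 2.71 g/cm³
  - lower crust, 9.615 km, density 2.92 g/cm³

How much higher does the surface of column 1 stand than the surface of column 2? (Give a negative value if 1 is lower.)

For any compensation level in the mantle, the mantle terms cancel and isostasy reduces to e = (Σt_1 − Σt_2) − (Σ(ρt)_1 − Σ(ρt)_2) / ρ_m.
Σt_1 = 20.493 km; Σt_2 = 18.6072 km; Σ(ρt)_1 = 59.48593; Σ(ρt)_2 = 52.369182 (in km·g/cm³).
e = (20.493 − 18.6072) − (59.48593 − 52.369182) / 3.31 = −0.264 km.

−0.264 km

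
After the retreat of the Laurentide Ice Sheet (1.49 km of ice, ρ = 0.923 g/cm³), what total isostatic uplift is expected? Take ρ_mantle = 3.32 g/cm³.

Removing the load lets mantle flow back in; uplift u satisfies ρ_ice t = ρ_m u.
u = t ρ_ice/ρ_m = 1.49 km × 0.923/3.32 = 0.414 km.

0.414 km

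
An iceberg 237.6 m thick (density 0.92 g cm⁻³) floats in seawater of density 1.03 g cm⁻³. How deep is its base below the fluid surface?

212 m

Draft d = t ρ_obj/ρ_fluid = 237.6 m × 0.92/1.03 = 212 m.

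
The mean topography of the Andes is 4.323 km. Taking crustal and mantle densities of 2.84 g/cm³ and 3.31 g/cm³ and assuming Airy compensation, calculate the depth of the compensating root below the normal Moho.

In Airy isostatic equilibrium: the weight of the topography is balanced by the buoyancy of the root, ρ_c h = (ρ_m − ρ_c) r.
r = h · ρ_c / (ρ_m − ρ_c) = 4.323 km × 2.84 / (3.31 − 2.84) = 26.1 km.

26.1 km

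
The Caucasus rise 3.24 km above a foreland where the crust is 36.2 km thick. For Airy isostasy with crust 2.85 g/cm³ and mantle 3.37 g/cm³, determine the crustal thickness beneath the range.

57.2 km

Root depth r = h ρ_c / (ρ_m − ρ_c) = 3.24 km × 2.85 / 0.52 = 17.76 km.
Total thickness = T + h + r = 36.2 km + 3.24 km + 17.76 km = 57.2 km.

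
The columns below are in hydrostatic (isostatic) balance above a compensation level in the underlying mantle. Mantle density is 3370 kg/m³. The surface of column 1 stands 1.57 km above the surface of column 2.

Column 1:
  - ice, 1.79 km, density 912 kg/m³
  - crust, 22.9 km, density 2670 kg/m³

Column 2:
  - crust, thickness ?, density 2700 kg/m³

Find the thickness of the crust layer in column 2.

Take the compensation level at the base of the deeper column (depth z_c below the surface of column 1) and equate Σ ρ_i t_i down to z_c; mantle fills any gap and the z_c terms cancel.
Column 1: 1.79×912 + 22.9×2670 + (z_c − 24.69)×3370
Column 2: 1.57×0 + x×2700 + (z_c − 1.57 − 0 − x)×3370
The z_c×3370 term appears on both sides and cancels. Collect the known terms of each column as K = Σ(ρt)_known − 3370 × (depth of known layers): K_1 = 62775.48 − 3370×24.69 = −20429.82; K_2 = 0 − 3370×(1.57 + 0) = −5290.9.
Balance: K_1 = K_2 − x×(3370 − 2700), so x = (K_2 − K_1)/(3370 − 2700) = 15138.9/670 = 22.6 km.

22.6 km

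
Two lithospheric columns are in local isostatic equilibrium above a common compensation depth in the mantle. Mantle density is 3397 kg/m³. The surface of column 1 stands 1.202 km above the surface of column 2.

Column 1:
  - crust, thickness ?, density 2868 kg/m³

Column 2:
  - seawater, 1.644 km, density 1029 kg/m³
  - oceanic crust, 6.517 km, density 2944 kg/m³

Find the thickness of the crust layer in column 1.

20.7 km

Take the compensation level at the base of the deeper column (depth z_c below the surface of column 1) and equate Σ ρ_i t_i down to z_c; mantle fills any gap and the z_c terms cancel.
Column 1: x×2868 + (z_c − 0 − x)×3397
Column 2: 1.202×0 + 1.644×1029 + 6.517×2944 + (z_c − 1.202 − 8.161)×3397
The z_c×3397 term appears on both sides and cancels. Collect the known terms of each column as K = Σ(ρt)_known − 3397 × (depth of known layers): K_1 = 0 − 3397×0 = 0; K_2 = 20877.724 − 3397×(1.202 + 8.161) = −10928.387.
Balance: K_1 − x×(3397 − 2868) = K_2, so x = (K_1 − K_2)/(3397 − 2868) = 10928.4/529 = 20.7 km.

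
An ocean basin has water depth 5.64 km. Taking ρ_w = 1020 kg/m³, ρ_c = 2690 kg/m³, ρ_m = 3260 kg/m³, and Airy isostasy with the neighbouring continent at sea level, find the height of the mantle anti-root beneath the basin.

16.5 km

In Airy isostatic equilibrium: replacing crust with seawater at the top is compensated by replacing crust with mantle at the base: d (ρ_c − ρ_w) = a (ρ_m − ρ_c).
a = d (ρ_c − ρ_w)/(ρ_m − ρ_c) = 5.64 km × 1670/570 = 16.5 km.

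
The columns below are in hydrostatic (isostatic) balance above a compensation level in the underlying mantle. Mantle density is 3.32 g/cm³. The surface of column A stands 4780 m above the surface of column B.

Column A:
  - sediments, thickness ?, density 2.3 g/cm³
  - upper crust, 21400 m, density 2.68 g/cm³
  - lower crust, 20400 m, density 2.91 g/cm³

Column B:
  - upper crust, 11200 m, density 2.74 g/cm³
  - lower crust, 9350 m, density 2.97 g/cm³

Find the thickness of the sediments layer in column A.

Take the compensation level at the base of the deeper column (depth z_c below the surface of column A) and equate Σ ρ_i t_i down to z_c; mantle fills any gap and the z_c terms cancel.
Column A: x×2.3 + 21400×2.68 + 20400×2.91 + (z_c − 41800 − x)×3.32
Column B: 4780×0 + 11200×2.74 + 9350×2.97 + (z_c − 4780 − 20550)×3.32
The z_c×3.32 term appears on both sides and cancels. Collect the known terms of each column as K = Σ(ρt)_known − 3.32 × (depth of known layers): K_A = 116716 − 3.32×41800 = −22060; K_B = 58457.5 − 3.32×(4780 + 20550) = −25638.1.
Balance: K_A − x×(3.32 − 2.3) = K_B, so x = (K_A − K_B)/(3.32 − 2.3) = 3578.1/1.02 = 3510 m.

3510 m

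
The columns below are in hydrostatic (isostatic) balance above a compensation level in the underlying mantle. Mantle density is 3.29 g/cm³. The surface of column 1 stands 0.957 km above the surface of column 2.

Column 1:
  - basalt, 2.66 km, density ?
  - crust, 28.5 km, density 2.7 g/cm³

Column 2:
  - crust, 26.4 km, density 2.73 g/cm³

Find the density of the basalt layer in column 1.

Take the compensation level at the base of the deeper column (depth z_c below the surface of column 1) and equate Σ ρ_i t_i down to z_c; mantle fills any gap and the z_c terms cancel.
Column 1: 2.66×ρ + 28.5×2.7 + (z_c − 31.16)×3.29
Column 2: 0.957×0 + 26.4×2.73 + (z_c − 0.957 − 26.4)×3.29
The z_c×3.29 term appears on both sides and cancels. Collect the known terms of each column as K = Σ(ρt)_known − 3.29 × (depth of known layers): K_1 = 76.95 − 3.29×31.16 = −25.5664; K_2 = 72.072 − 3.29×(0.957 + 26.4) = −17.93253.
Balance: K_1 + 2.66×ρ = K_2, so ρ = (K_2 − K_1)/2.66 = 7.63387/2.66 = 2.87 g/cm³.

2.87 g/cm³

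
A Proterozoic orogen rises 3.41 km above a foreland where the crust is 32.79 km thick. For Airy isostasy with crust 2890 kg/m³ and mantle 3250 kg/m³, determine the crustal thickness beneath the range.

63.6 km

Root depth r = h ρ_c / (ρ_m − ρ_c) = 3.41 km × 2890 / 360 = 27.37 km.
Total thickness = T + h + r = 32.79 km + 3.41 km + 27.37 km = 63.6 km.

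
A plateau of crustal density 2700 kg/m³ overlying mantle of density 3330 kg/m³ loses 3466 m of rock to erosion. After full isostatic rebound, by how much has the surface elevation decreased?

Rebound u = e ρ_c/ρ_m = 3466 m × 2700/3330 = 2810 m.
Net surface drop = e − u = 3466 m − 2810 m = e (ρ_m − ρ_c)/ρ_m = 656 m.

656 m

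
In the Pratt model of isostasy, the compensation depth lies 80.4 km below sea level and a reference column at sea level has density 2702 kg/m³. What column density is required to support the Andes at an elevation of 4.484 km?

Pratt balance: ρ_ref D = ρ (D + h).
ρ = ρ_ref D/(D + h) = 2702 × 80.4 km/(80.4 km + 4.484 km) = 2560 kg/m³.

2560 kg/m³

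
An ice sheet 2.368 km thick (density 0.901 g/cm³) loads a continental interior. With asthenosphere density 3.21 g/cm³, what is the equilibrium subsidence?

Isostatic balance requires: the ice load ρ_ice t is balanced by mantle displaced below, ρ_m s.
s = t ρ_ice / ρ_m = 2.368 km × 0.901/3.21 = 0.665 km.

0.665 km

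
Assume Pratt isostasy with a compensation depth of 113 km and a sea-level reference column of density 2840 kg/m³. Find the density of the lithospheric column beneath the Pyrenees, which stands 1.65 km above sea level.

2800 kg/m³

Pratt balance: ρ_ref D = ρ (D + h).
ρ = ρ_ref D/(D + h) = 2840 × 113 km/(113 km + 1.65 km) = 2800 kg/m³.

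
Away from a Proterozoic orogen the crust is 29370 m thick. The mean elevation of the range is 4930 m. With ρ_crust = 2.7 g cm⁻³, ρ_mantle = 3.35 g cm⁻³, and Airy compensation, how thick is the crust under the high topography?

Root depth r = h ρ_c / (ρ_m − ρ_c) = 4930 m × 2.7 / 0.65 = 20480 m.
Total thickness = T + h + r = 29370 m + 4930 m + 20480 m = 54800 m.

54800 m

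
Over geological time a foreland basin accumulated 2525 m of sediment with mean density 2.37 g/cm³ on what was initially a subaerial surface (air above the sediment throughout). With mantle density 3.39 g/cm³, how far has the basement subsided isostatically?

Subaerial load: s = t ρ_sed / ρ_m = 2525 m × 2.37/3.39 = 1770 m.

1770 m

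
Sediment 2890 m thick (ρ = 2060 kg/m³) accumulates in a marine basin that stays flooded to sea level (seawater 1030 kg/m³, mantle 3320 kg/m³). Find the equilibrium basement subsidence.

Submarine loading: the sediment displaces seawater, and the subsidence is in turn flooded, so s (ρ_m − ρ_w) = t (ρ_sed − ρ_w).
s = 2890 m × (2060 − 1030) / (3320 − 1030) = 1300 m.

1300 m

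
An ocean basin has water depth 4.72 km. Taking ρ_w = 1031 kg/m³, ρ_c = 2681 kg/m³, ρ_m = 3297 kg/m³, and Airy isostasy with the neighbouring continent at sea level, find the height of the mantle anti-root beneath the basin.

Equating mass per unit area of the two columns: replacing crust with seawater at the top is compensated by replacing crust with mantle at the base: d (ρ_c − ρ_w) = a (ρ_m − ρ_c).
a = d (ρ_c − ρ_w)/(ρ_m − ρ_c) = 4.72 km × 1650/616 = 12.6 km.

12.6 km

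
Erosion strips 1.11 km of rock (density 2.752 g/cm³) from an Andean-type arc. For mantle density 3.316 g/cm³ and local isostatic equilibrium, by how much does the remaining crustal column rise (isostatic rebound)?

Unloading: uplift u = e ρ_c/ρ_m = 1.11 km × 2.752/3.316 = 0.921 km.

0.921 km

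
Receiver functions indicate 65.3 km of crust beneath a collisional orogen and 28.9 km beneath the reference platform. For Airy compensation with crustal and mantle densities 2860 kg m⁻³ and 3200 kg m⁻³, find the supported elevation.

3.87 km

Excess crust Δ = 65.3 km − 28.9 km = 36.4 km, split between elevation h and root r with h + r = Δ.
Airy balance ρ_c h = (ρ_m − ρ_c) r gives r = h ρ_c/(ρ_m − ρ_c), so h (1 + ρ_c/(ρ_m − ρ_c)) = Δ, i.e. h = Δ (ρ_m − ρ_c)/ρ_m.
h = 36.4 km × 340/3200 = 3.87 km.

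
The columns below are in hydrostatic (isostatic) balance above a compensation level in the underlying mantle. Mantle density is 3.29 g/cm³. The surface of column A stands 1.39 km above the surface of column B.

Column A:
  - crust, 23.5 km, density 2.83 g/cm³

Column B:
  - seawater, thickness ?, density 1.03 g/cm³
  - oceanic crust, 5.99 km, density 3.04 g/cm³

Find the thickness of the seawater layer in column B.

2.1 km

Take the compensation level at the base of the deeper column (depth z_c below the surface of column A) and equate Σ ρ_i t_i down to z_c; mantle fills any gap and the z_c terms cancel.
Column A: 23.5×2.83 + (z_c − 23.5)×3.29
Column B: 1.39×0 + x×1.03 + 5.99×3.04 + (z_c − 1.39 − 5.99 − x)×3.29
The z_c×3.29 term appears on both sides and cancels. Collect the known terms of each column as K = Σ(ρt)_known − 3.29 × (depth of known layers): K_A = 66.505 − 3.29×23.5 = −10.81; K_B = 18.2096 − 3.29×(1.39 + 5.99) = −6.0706.
Balance: K_A = K_B − x×(3.29 − 1.03), so x = (K_B − K_A)/(3.29 − 1.03) = 4.7394/2.26 = 2.1 km.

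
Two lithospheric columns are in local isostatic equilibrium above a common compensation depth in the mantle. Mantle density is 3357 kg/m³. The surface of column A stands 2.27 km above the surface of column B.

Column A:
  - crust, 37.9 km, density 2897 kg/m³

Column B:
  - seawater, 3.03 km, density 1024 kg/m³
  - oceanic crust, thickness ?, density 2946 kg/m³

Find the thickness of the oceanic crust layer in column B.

Take the compensation level at the base of the deeper column (depth z_c below the surface of column A) and equate Σ ρ_i t_i down to z_c; mantle fills any gap and the z_c terms cancel.
Column A: 37.9×2897 + (z_c − 37.9)×3357
Column B: 2.27×0 + 3.03×1024 + x×2946 + (z_c − 2.27 − 3.03 − x)×3357
The z_c×3357 term appears on both sides and cancels. Collect the known terms of each column as K = Σ(ρt)_known − 3357 × (depth of known layers): K_A = 109796.3 − 3357×37.9 = −17434; K_B = 3102.72 − 3357×(2.27 + 3.03) = −14689.38.
Balance: K_A = K_B − x×(3357 − 2946), so x = (K_B − K_A)/(3357 − 2946) = 2744.62/411 = 6.68 km.

6.68 km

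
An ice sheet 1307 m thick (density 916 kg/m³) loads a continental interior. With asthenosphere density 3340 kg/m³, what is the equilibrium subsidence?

For local isostatic compensation: the ice load ρ_ice t is balanced by mantle displaced below, ρ_m s.
s = t ρ_ice / ρ_m = 1307 m × 916/3340 = 358 m.

358 m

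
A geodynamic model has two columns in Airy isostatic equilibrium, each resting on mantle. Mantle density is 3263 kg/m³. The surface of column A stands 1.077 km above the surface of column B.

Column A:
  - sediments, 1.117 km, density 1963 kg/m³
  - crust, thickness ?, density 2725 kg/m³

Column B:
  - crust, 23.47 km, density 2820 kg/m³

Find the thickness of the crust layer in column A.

Take the compensation level at the base of the deeper column (depth z_c below the surface of column A) and equate Σ ρ_i t_i down to z_c; mantle fills any gap and the z_c terms cancel.
Column A: 1.117×1963 + x×2725 + (z_c − 1.117 − x)×3263
Column B: 1.077×0 + 23.47×2820 + (z_c − 1.077 − 23.47)×3263
The z_c×3263 term appears on both sides and cancels. Collect the known terms of each column as K = Σ(ρt)_known − 3263 × (depth of known layers): K_A = 2192.671 − 3263×1.117 = −1452.1; K_B = 66185.4 − 3263×(1.077 + 23.47) = −13911.461.
Balance: K_A − x×(3263 − 2725) = K_B, so x = (K_A − K_B)/(3263 − 2725) = 12459.4/538 = 23.2 km.

23.2 km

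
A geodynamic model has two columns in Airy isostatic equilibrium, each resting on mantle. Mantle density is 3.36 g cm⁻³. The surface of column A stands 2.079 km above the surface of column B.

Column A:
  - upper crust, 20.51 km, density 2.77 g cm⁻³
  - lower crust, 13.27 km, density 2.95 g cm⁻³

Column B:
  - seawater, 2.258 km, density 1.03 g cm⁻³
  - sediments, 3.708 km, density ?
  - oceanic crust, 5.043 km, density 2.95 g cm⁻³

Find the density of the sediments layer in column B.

Take the compensation level at the base of the deeper column (depth z_c below the surface of column A) and equate Σ ρ_i t_i down to z_c; mantle fills any gap and the z_c terms cancel.
Column A: 20.51×2.77 + 13.27×2.95 + (z_c − 33.78)×3.36
Column B: 2.079×0 + 2.258×1.03 + 3.708×ρ + 5.043×2.95 + (z_c − 2.079 − 11.009)×3.36
The z_c×3.36 term appears on both sides and cancels. Collect the known terms of each column as K = Σ(ρt)_known − 3.36 × (depth of known layers): K_A = 95.9592 − 3.36×33.78 = −17.5416; K_B = 17.20259 − 3.36×(2.079 + 11.009) = −26.77309.
Balance: K_A = K_B + 3.708×ρ, so ρ = (K_A − K_B)/3.708 = 9.23149/3.708 = 2.49 g cm⁻³.

2.49 g cm⁻³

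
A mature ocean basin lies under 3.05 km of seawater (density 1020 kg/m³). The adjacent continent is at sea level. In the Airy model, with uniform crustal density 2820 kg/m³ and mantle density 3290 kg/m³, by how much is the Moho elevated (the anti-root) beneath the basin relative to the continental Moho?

11.7 km

Isostatic balance requires: replacing crust with seawater at the top is compensated by replacing crust with mantle at the base: d (ρ_c − ρ_w) = a (ρ_m − ρ_c).
a = d (ρ_c − ρ_w)/(ρ_m − ρ_c) = 3.05 km × 1800/470 = 11.7 km.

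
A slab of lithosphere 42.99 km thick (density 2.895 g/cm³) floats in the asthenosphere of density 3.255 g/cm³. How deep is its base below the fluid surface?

Draft d = t ρ_obj/ρ_fluid = 42.99 km × 2.895/3.255 = 38.2 km.

38.2 km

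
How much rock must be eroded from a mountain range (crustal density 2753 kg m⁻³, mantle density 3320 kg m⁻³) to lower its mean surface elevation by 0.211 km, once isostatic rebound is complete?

1.24 km

Net drop Δ = e − u = e − e ρ_c/ρ_m = e (ρ_m − ρ_c)/ρ_m.
e = Δ ρ_m/(ρ_m − ρ_c) = 0.211 km × 3320/567 = 1.24 km.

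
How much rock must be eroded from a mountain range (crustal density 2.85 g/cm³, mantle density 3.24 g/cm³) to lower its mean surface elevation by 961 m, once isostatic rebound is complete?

7980 m

Net drop Δ = e − u = e − e ρ_c/ρ_m = e (ρ_m − ρ_c)/ρ_m.
e = Δ ρ_m/(ρ_m − ρ_c) = 961 m × 3.24/0.39 = 7980 m.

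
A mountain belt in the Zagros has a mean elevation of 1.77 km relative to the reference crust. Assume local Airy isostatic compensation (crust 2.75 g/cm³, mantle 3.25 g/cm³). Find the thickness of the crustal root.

By Archimedes' principle applied to the lithosphere: the weight of the topography is balanced by the buoyancy of the root, ρ_c h = (ρ_m − ρ_c) r.
r = h · ρ_c / (ρ_m − ρ_c) = 1.77 km × 2.75 / (3.25 − 2.75) = 9.73 km.

9.73 km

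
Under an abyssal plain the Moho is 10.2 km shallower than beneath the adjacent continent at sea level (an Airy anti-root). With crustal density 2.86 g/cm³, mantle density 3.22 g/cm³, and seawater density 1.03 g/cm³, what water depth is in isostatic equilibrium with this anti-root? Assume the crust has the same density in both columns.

Replacing a thickness d of crust by seawater at the top must be balanced by replacing crust with mantle at the base: d (ρ_c − ρ_w) = a (ρ_m − ρ_c).
d = a (ρ_m − ρ_c)/(ρ_c − ρ_w) = 10.2 km × 0.36/1.83 = 2.01 km.

2.01 km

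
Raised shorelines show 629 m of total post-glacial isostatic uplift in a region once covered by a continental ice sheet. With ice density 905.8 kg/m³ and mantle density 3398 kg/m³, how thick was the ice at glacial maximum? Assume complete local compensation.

2360 m

u = t ρ_ice/ρ_m → t = u ρ_m/ρ_ice = 629 m × 3398/905.8 = 2360 m.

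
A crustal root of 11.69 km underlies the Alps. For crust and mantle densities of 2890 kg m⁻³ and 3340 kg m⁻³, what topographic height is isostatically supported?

By Archimedes' principle applied to the lithosphere: ρ_c h = (ρ_m − ρ_c) r.
h = r (ρ_m − ρ_c) / ρ_c = 11.69 km × (3340 − 2890) / 2890 = 1.82 km.

1.82 km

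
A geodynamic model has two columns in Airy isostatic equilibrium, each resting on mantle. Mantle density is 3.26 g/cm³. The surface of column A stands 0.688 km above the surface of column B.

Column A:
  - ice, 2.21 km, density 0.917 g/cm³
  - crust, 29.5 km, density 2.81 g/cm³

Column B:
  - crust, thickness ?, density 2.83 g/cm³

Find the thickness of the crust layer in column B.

37.7 km

Take the compensation level at the base of the deeper column (depth z_c below the surface of column A) and equate Σ ρ_i t_i down to z_c; mantle fills any gap and the z_c terms cancel.
Column A: 2.21×0.917 + 29.5×2.81 + (z_c − 31.71)×3.26
Column B: 0.688×0 + x×2.83 + (z_c − 0.688 − 0 − x)×3.26
The z_c×3.26 term appears on both sides and cancels. Collect the known terms of each column as K = Σ(ρt)_known − 3.26 × (depth of known layers): K_A = 84.92157 − 3.26×31.71 = −18.45303; K_B = 0 − 3.26×(0.688 + 0) = −2.24288.
Balance: K_A = K_B − x×(3.26 − 2.83), so x = (K_B − K_A)/(3.26 − 2.83) = 16.2101/0.43 = 37.7 km.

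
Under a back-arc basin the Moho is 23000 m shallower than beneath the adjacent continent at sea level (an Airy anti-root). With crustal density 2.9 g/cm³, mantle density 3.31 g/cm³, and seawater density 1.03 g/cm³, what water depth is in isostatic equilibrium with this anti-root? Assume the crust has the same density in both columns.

5040 m

Replacing a thickness d of crust by seawater at the top must be balanced by replacing crust with mantle at the base: d (ρ_c − ρ_w) = a (ρ_m − ρ_c).
d = a (ρ_m − ρ_c)/(ρ_c − ρ_w) = 23000 m × 0.41/1.87 = 5040 m.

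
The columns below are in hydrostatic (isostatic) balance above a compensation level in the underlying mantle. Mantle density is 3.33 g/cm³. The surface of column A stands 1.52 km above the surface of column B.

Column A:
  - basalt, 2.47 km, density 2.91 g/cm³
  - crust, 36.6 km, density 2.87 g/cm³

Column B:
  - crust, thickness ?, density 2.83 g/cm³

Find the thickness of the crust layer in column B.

25.6 km

Take the compensation level at the base of the deeper column (depth z_c below the surface of column A) and equate Σ ρ_i t_i down to z_c; mantle fills any gap and the z_c terms cancel.
Column A: 2.47×2.91 + 36.6×2.87 + (z_c − 39.07)×3.33
Column B: 1.52×0 + x×2.83 + (z_c − 1.52 − 0 − x)×3.33
The z_c×3.33 term appears on both sides and cancels. Collect the known terms of each column as K = Σ(ρt)_known − 3.33 × (depth of known layers): K_A = 112.2297 − 3.33×39.07 = −17.8734; K_B = 0 − 3.33×(1.52 + 0) = −5.0616.
Balance: K_A = K_B − x×(3.33 − 2.83), so x = (K_B − K_A)/(3.33 − 2.83) = 12.8118/0.5 = 25.6 km.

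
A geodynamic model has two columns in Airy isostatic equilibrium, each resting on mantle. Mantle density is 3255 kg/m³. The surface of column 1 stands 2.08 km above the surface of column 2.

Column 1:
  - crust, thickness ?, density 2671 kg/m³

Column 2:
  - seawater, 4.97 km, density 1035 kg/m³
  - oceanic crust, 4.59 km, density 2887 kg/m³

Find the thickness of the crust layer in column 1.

Take the compensation level at the base of the deeper column (depth z_c below the surface of column 1) and equate Σ ρ_i t_i down to z_c; mantle fills any gap and the z_c terms cancel.
Column 1: x×2671 + (z_c − 0 − x)×3255
Column 2: 2.08×0 + 4.97×1035 + 4.59×2887 + (z_c − 2.08 − 9.56)×3255
The z_c×3255 term appears on both sides and cancels. Collect the known terms of each column as K = Σ(ρt)_known − 3255 × (depth of known layers): K_1 = 0 − 3255×0 = 0; K_2 = 18395.28 − 3255×(2.08 + 9.56) = −19492.92.
Balance: K_1 − x×(3255 − 2671) = K_2, so x = (K_1 − K_2)/(3255 − 2671) = 19492.9/584 = 33.4 km.

33.4 km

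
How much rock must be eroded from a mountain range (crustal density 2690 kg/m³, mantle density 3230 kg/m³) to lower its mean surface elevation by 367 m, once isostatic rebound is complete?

2200 m

Net drop Δ = e − u = e − e ρ_c/ρ_m = e (ρ_m − ρ_c)/ρ_m.
e = Δ ρ_m/(ρ_m − ρ_c) = 367 m × 3230/540 = 2200 m.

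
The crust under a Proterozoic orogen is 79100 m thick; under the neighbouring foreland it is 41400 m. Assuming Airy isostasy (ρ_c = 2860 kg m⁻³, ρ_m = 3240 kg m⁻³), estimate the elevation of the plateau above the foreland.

4420 m

Excess crust Δ = 79100 m − 41400 m = 37700 m, split between elevation h and root r with h + r = Δ.
Airy balance ρ_c h = (ρ_m − ρ_c) r gives r = h ρ_c/(ρ_m − ρ_c), so h (1 + ρ_c/(ρ_m − ρ_c)) = Δ, i.e. h = Δ (ρ_m − ρ_c)/ρ_m.
h = 37700 m × 380/3240 = 4420 m.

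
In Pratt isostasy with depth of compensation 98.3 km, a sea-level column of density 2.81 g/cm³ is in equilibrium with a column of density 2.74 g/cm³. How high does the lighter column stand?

ρ_ref D = ρ (D + h) → h = D (ρ_ref − ρ)/ρ.
h = 98.3 km × (2.81 − 2.74)/2.74 = 2.51 km.

2.51 km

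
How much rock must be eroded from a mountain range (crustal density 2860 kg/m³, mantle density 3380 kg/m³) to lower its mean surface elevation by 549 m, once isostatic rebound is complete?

3570 m

Net drop Δ = e − u = e − e ρ_c/ρ_m = e (ρ_m − ρ_c)/ρ_m.
e = Δ ρ_m/(ρ_m − ρ_c) = 549 m × 3380/520 = 3570 m.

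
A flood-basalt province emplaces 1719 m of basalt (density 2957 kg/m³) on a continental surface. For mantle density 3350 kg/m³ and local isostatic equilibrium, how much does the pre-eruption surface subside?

Subaerial loading: s = t ρ_load / ρ_m.
s = 1719 m × 2957/3350 = 1520 m.

1520 m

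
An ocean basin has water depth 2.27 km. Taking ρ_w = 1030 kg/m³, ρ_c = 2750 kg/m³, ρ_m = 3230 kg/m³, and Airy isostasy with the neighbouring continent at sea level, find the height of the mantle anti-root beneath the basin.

For local isostatic compensation: replacing crust with seawater at the top is compensated by replacing crust with mantle at the base: d (ρ_c − ρ_w) = a (ρ_m − ρ_c).
a = d (ρ_c − ρ_w)/(ρ_m − ρ_c) = 2.27 km × 1720/480 = 8.13 km.

8.13 km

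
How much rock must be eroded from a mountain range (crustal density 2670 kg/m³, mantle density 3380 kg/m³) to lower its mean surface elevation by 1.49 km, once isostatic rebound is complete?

7.09 km

Net drop Δ = e − u = e − e ρ_c/ρ_m = e (ρ_m − ρ_c)/ρ_m.
e = Δ ρ_m/(ρ_m − ρ_c) = 1.49 km × 3380/710 = 7.09 km.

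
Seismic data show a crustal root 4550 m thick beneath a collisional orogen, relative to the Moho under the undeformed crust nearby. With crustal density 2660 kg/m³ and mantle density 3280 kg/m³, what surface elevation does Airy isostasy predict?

1060 m

By Archimedes' principle applied to the lithosphere: ρ_c h = (ρ_m − ρ_c) r.
h = r (ρ_m − ρ_c) / ρ_c = 4550 m × (3280 − 2660) / 2660 = 1060 m.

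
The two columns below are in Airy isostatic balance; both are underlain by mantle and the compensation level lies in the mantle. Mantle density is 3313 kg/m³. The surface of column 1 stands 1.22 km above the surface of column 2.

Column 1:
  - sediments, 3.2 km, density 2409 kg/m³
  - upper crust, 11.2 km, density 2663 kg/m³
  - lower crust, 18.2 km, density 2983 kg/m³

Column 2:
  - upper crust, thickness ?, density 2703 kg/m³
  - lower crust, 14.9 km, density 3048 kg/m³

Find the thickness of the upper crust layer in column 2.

13.4 km

Take the compensation level at the base of the deeper column (depth z_c below the surface of column 1) and equate Σ ρ_i t_i down to z_c; mantle fills any gap and the z_c terms cancel.
Column 1: 3.2×2409 + 11.2×2663 + 18.2×2983 + (z_c − 32.6)×3313
Column 2: 1.22×0 + x×2703 + 14.9×3048 + (z_c − 1.22 − 14.9 − x)×3313
The z_c×3313 term appears on both sides and cancels. Collect the known terms of each column as K = Σ(ρt)_known − 3313 × (depth of known layers): K_1 = 91825 − 3313×32.6 = −16178.8; K_2 = 45415.2 − 3313×(1.22 + 14.9) = −7990.36.
Balance: K_1 = K_2 − x×(3313 − 2703), so x = (K_2 − K_1)/(3313 − 2703) = 8188.44/610 = 13.4 km.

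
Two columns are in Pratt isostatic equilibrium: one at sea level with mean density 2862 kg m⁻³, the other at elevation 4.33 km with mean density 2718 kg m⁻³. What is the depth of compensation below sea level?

ρ_ref D = ρ (D + h) → D (ρ_ref − ρ) = ρ h.
D = ρ h/(ρ_ref − ρ) = 2718 × 4.33 km/(2862 − 2718) = 81.7 km.

81.7 km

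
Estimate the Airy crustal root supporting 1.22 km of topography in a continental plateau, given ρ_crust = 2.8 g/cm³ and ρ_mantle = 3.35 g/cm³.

Isostatic balance requires: the weight of the topography is balanced by the buoyancy of the root, ρ_c h = (ρ_m − ρ_c) r.
r = h · ρ_c / (ρ_m − ρ_c) = 1.22 km × 2.8 / (3.35 − 2.8) = 6.21 km.

6.21 km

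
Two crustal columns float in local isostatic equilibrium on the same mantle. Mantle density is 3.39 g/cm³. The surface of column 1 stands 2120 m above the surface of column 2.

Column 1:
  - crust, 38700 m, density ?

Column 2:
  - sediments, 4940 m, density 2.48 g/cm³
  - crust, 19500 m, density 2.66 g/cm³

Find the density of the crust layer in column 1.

Take the compensation level at the base of the deeper column (depth z_c below the surface of column 1) and equate Σ ρ_i t_i down to z_c; mantle fills any gap and the z_c terms cancel.
Column 1: 38700×ρ + (z_c − 38700)×3.39
Column 2: 2120×0 + 4940×2.48 + 19500×2.66 + (z_c − 2120 − 24440)×3.39
The z_c×3.39 term appears on both sides and cancels. Collect the known terms of each column as K = Σ(ρt)_known − 3.39 × (depth of known layers): K_1 = 0 − 3.39×38700 = −131193; K_2 = 64121.2 − 3.39×(2120 + 24440) = −25917.2.
Balance: K_1 + 38700×ρ = K_2, so ρ = (K_2 − K_1)/38700 = 105276/38700 = 2.72 g/cm³.

2.72 g/cm³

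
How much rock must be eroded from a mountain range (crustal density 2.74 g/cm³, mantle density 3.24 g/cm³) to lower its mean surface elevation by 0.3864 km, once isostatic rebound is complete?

Net drop Δ = e − u = e − e ρ_c/ρ_m = e (ρ_m − ρ_c)/ρ_m.
e = Δ ρ_m/(ρ_m − ρ_c) = 0.3864 km × 3.24/0.5 = 2.5 km.

2.5 km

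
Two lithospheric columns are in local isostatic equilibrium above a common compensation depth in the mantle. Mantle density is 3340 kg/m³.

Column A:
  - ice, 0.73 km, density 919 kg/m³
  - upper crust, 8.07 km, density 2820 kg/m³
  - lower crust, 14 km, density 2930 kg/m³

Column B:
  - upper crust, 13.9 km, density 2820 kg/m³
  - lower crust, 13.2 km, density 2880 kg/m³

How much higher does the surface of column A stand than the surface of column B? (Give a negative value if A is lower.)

−0.478 km

For any compensation level in the mantle, the mantle terms cancel and isostasy reduces to e = (Σt_A − Σt_B) − (Σ(ρt)_A − Σ(ρt)_B) / ρ_m.
Σt_A = 22.8 km; Σt_B = 27.1 km; Σ(ρt)_A = 64448.27; Σ(ρt)_B = 77214 (in km·kg/m³).
e = (22.8 − 27.1) − (64448.27 − 77214) / 3340 = −0.478 km.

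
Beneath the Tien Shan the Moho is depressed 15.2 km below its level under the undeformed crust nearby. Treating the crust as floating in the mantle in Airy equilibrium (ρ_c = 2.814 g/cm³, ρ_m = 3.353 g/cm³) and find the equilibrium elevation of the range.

2.91 km

Equating mass per unit area of the two columns: ρ_c h = (ρ_m − ρ_c) r.
h = r (ρ_m − ρ_c) / ρ_c = 15.2 km × (3.353 − 2.814) / 2.814 = 2.91 km.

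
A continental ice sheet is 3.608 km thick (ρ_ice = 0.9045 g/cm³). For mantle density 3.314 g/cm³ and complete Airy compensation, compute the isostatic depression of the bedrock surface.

Balancing pressure at the compensation depth: the ice load ρ_ice t is balanced by mantle displaced below, ρ_m s.
s = t ρ_ice / ρ_m = 3.608 km × 0.9045/3.314 = 0.985 km.

0.985 km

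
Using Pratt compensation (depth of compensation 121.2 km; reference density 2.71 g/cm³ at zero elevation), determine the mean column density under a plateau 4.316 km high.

Pratt balance: ρ_ref D = ρ (D + h).
ρ = ρ_ref D/(D + h) = 2.71 × 121.2 km/(121.2 km + 4.316 km) = 2.62 g/cm³.

2.62 g/cm³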